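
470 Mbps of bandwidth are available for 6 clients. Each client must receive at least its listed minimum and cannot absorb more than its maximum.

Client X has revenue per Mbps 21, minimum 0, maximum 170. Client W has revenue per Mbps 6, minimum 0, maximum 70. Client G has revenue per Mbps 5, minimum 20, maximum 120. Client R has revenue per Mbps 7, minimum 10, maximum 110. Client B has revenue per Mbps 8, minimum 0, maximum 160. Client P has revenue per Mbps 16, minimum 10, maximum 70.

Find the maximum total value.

Meeting every minimum uses 0+0+20+10+0+10 = 40 Mbps, leaving 430.
Rank by revenue per Mbps: Client X 21 > Client P 16 > Client B 8 > Client R 7 > Client W 6 > Client G 5.
Client X takes 170 more to reach its cap of 170 ; 260 left.
Give Client P 60 more to hit its cap of 70 ; 200 left.
Client B: +160 to 160 (cap) ; 40 left.
Client R has room for 100 more but only 40 remain, so it gets 50.
Total = 21×170 + 5×20 + 7×50 + 8×160 + 16×70 = 6420.

6420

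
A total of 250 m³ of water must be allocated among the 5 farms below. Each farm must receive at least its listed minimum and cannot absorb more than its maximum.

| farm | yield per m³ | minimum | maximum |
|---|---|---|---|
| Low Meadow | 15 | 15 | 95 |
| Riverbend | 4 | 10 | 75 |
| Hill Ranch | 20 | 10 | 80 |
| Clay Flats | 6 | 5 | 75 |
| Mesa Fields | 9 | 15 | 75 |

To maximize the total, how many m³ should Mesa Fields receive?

Meeting every minimum uses 15+10+10+5+15 = 55 m³, leaving 195.
Order the farms by yield per m³: Hill Ranch 20 > Low Meadow 15 > Mesa Fields 9 > Clay Flats 6 > Riverbend 4.
Hill Ranch takes 70 more to reach its cap of 80 ; 125 left.
Low Meadow: +80 to 95 (cap) ; 45 left.
Only 45 left; Mesa Fields takes them to reach 60.

60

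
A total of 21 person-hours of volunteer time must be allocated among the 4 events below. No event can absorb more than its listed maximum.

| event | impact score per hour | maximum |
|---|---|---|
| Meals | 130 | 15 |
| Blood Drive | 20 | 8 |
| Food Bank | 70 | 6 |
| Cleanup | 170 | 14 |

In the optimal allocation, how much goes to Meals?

Order the events by impact score per hour: Cleanup 170 > Meals 130 > Food Bank 70 > Blood Drive 20.
Cleanup: +14 to 14 (cap) ; 7 left.
Meals: +7 (room for 15) → 7. Pool exhausted.

7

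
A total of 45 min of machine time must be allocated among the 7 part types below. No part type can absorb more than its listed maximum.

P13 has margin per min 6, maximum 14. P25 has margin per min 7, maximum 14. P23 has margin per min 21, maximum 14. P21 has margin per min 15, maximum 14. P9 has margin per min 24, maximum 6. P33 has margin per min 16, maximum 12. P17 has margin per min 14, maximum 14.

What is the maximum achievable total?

825

Rank by margin per min: P9 24 > P23 21 > P33 16 > P21 15 > P17 14 > P25 7 > P13 6.
Give P9 6 to hit its cap of 6 — 39 left.
P23: +14 to 14 (cap) — 25 left.
P33 takes 12 to reach its cap of 12 — 13 left.
P21 has room for 14 but only 13 remain, so it gets 13.
Total = 21×14 + 15×13 + 24×6 + 16×12 = 825.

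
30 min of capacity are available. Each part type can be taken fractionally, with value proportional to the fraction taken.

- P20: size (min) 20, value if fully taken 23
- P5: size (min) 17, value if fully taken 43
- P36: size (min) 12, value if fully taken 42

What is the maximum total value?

86.15

Sort by value density: P36 42/12≈3.5, P5 43/17≈2.53, P20 23/20≈1.15.
Take all of P36 (12 min, value 42) → 18 min left.
All 17 min of P5 fit (value 43) → 1 remain.
Only 1 min remain; take 1/20 of P20 for value 23×1/20 = 1.15.
Total value = 86.15.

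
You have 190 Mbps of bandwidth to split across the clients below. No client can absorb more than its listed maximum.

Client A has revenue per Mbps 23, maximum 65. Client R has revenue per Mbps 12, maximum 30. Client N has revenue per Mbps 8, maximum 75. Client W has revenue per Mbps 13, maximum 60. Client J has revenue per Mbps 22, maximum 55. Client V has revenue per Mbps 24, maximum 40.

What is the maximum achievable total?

Order the clients by revenue per Mbps: Client V 24 > Client A 23 > Client J 22 > Client W 13 > Client R 12 > Client N 8.
Client V: +40 to 40 (cap) → 150 left.
Client A takes 65 to reach its cap of 65 → 85 left.
Client J: +55 to 55 (cap) → 30 left.
Client W has room for 60 but only 30 remain, so it gets 30.
Total = 23×65 + 13×30 + 22×55 + 24×40 = 4055.

4055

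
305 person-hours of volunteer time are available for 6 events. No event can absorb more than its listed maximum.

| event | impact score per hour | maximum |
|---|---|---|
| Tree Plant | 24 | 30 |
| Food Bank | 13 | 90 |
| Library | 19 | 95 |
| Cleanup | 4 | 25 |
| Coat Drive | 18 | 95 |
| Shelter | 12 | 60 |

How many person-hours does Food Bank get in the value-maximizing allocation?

Highest impact score per hour first: Tree Plant 24 > Library 19 > Coat Drive 18 > Food Bank 13 > Shelter 12 > Cleanup 4.
Tree Plant takes 30 to reach its cap of 30 → 275 left.
Library takes 95 to reach its cap of 95 → 180 left.
Give Coat Drive 95 to hit its cap of 95 → 85 left.
Food Bank has room for 90 but only 85 remain, so it gets 85.

85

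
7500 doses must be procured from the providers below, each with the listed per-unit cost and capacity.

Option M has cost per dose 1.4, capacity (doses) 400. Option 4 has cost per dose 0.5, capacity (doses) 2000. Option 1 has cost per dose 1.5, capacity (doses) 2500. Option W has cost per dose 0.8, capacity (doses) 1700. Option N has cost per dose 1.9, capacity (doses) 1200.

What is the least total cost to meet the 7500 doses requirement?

Cheapest first:
Option 4 at 0.5: take all 2000 doses — 5500 still needed.
Option W at 0.8: take all 1700 doses — 3800 still needed.
Take 400 from Option M at 1.4 — need 3400 more.
Option 1 at 1.5: take all 2500 doses — 900 still needed.
Take 900 from Option N at 1.9 to finish.
Cost = 2000×0.5 + 1700×0.8 + 400×1.4 + 2500×1.5 + 900×1.9 = 8380.

8380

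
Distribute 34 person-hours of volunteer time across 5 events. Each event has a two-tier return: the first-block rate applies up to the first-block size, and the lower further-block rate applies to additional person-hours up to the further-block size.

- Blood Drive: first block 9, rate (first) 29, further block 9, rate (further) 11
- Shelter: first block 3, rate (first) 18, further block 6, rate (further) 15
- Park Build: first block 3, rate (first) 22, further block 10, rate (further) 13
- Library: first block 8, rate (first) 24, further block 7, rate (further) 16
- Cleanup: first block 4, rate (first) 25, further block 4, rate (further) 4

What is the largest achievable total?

Treat each block as its own option and order by rate: Blood Drive/tier1 29 > Cleanup/tier1 25 > Library/tier1 24 > Park Build/tier1 22 > Shelter/tier1 18 > Library/tier2 16 > Shelter/tier2 15 > Park Build/tier2 13 > Blood Drive/tier2 11 > Cleanup/tier2 4.
Blood Drive/tier1 (29): +9 — 25 left.
Fill Cleanup tier1 block (4 at 25) — 21 left.
Fill Library tier1 block (8 at 24) — 13 left.
Park Build tier1 at 22: fill all 3 — 10 left.
Fill Shelter tier1 block (3 at 18) — 7 left.
Library tier2 at 16: fill all 7 — 0 left.
Total = 29×9 + 25×4 + 24×8 + 22×3 + 18×3 + 16×7 = 785.

785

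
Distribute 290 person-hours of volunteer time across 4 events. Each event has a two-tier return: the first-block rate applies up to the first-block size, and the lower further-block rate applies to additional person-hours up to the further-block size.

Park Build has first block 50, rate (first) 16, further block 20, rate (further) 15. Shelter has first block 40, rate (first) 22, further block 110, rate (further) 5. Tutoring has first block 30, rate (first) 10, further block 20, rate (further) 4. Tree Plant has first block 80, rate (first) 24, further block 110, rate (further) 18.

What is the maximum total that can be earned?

5730

Order all 8 blocks by rate: Tree Plant/tier1 24 > Shelter/tier1 22 > Tree Plant/tier2 18 > Park Build/tier1 16 > Park Build/tier2 15 > Tutoring/tier1 10 > Shelter/tier2 5 > Tutoring/tier2 4.
Tree Plant/tier1 (24): +80 ; 210 left.
Fill Shelter tier1 block (40 at 22) ; 170 left.
Tree Plant/tier2 (18): +110 ; 60 left.
Fill Park Build tier1 block (50 at 16) ; 10 left.
Park Build tier2 at 15: only 10 left, fill 10.
Total = 24×80 + 22×40 + 18×110 + 16×50 + 15×10 = 5730.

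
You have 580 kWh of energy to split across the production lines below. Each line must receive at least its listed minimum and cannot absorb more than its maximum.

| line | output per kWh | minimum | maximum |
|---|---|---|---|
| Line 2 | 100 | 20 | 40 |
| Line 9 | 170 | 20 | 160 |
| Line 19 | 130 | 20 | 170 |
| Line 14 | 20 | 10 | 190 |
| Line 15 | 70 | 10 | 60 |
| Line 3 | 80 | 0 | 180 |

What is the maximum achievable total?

69300

Meeting every minimum uses 20+20+20+10+10+0 = 80 kWh, leaving 500.
Highest output per kWh first: Line 9 170 > Line 19 130 > Line 2 100 > Line 3 80 > Line 15 70 > Line 14 20.
Line 9: +140 to 160 (cap) ; 360 left.
Give Line 19 150 more to hit its cap of 170 ; 210 left.
Line 2: +20 to 40 (cap) ; 190 left.
Line 3: +180 to 180 (cap) ; 10 left.
Line 15 has room for 50 more but only 10 remain, so it gets 20.
Total = 100×40 + 170×160 + 130×170 + 20×10 + 70×20 + 80×180 = 69300.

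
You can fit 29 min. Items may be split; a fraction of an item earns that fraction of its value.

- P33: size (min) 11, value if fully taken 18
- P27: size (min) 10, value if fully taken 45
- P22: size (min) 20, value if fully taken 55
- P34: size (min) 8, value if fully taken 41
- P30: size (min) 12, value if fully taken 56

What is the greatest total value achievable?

137.5

Best value per unit of size first: P34 41/8≈5.12, P30 56/12≈4.67, P27 45/10≈4.5, P22 55/20≈2.75, P33 18/11≈1.64.
All 8 min of P34 fit (value 41) → 21 remain.
All 12 min of P30 fit (value 56) → 9 remain.
Fill the last 9 min with part of P27: 9/10 of it earns 40.5.
Total value = 137.5.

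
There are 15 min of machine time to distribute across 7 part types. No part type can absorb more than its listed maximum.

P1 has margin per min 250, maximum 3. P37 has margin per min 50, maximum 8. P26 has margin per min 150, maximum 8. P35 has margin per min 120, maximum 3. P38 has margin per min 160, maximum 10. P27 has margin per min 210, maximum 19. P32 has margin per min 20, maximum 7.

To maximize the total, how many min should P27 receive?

Rank by margin per min: P1 250 > P27 210 > P38 160 > P26 150 > P35 120 > P37 50 > P32 20.
P1 takes 3 to reach its cap of 3 → 12 left.
P27 has room for 19 but only 12 remain, so it gets 12.

12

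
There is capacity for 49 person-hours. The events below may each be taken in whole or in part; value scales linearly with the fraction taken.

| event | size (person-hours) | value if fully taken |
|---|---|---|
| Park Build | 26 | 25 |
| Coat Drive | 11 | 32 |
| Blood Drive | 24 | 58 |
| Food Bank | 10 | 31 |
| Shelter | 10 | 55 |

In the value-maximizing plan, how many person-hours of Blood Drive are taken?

18

Rank by value-to-size ratio: Shelter 55/10≈5.5, Food Bank 31/10≈3.1, Coat Drive 32/11≈2.91, Blood Drive 58/24≈2.42, Park Build 25/26≈0.962.
Take all of Shelter (10 person-hours, value 55) — 39 person-hours left.
Food Bank: take in full, 10 person-hours for value 31 — 29 left.
Coat Drive: take in full, 11 person-hours for value 32 — 18 left.
18 person-hours left: a 18/24 share of Blood Drive gives 58×18/24 = 43.5.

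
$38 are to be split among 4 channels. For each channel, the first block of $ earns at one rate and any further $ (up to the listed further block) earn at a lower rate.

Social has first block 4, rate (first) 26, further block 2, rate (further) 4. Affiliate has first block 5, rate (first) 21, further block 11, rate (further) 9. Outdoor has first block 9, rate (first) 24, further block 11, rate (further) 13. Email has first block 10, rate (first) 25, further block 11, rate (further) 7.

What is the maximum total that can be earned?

Order all 8 blocks by rate: Social/T1 26 > Email/T1 25 > Outdoor/T1 24 > Affiliate/T1 21 > Outdoor/T2 13 > Affiliate/T2 9 > Email/T2 7 > Social/T2 4.
Social T1 at 26: fill all 4 → 34 left.
Fill Email T1 block (10 at 25) → 24 left.
Outdoor T1 at 24: fill all 9 → 15 left.
Fill Affiliate T1 block (5 at 21) → 10 left.
Outdoor/T2: +10 of 11 at 13; pool empty.
Total = 26×4 + 25×10 + 24×9 + 21×5 + 13×10 = 805.

805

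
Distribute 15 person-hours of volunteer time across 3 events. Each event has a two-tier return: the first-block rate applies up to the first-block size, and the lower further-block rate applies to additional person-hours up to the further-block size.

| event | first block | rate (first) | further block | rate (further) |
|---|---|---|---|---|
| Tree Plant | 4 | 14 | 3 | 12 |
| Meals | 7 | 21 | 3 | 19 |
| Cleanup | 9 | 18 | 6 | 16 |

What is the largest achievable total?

Order all 6 blocks by rate: Meals/first 21 > Meals/second 19 > Cleanup/first 18 > Cleanup/second 16 > Tree Plant/first 14 > Tree Plant/second 12.
Fill Meals first block (7 at 21) → 8 left.
Meals second at 19: fill all 3 → 5 left.
Cleanup/first: +5 of 9 at 18; pool empty.
Total = 21×7 + 19×3 + 18×5 = 294.

294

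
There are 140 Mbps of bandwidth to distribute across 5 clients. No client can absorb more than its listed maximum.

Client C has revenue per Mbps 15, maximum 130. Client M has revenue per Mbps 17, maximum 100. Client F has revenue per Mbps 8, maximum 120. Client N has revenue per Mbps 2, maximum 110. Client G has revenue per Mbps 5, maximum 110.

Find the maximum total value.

2300

Order the clients by revenue per Mbps: Client M 17 > Client C 15 > Client F 8 > Client G 5 > Client N 2.
Client M takes 100 to reach its cap of 100 → 40 left.
Client C has room for 130 but only 40 remain, so it gets 40.
Total = 15×40 + 17×100 = 2300.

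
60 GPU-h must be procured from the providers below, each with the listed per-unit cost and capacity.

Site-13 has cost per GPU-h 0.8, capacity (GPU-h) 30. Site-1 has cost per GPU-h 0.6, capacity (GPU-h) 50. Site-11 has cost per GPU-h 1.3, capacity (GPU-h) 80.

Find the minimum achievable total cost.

Use providers in increasing cost order.
Site-1 at 0.6: take all 50 GPU-h → 10 still needed.
Site-13 (0.8): take the remaining 10 → done.
Site-11: unused.
Cost = 50×0.6 + 10×0.8 = 38.

38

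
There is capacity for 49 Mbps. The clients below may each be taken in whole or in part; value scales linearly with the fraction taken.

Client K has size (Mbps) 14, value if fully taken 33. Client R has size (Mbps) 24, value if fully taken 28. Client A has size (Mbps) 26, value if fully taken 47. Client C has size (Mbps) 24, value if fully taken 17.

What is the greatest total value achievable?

Sort by value density: Client K 33/14≈2.36, Client A 47/26≈1.81, Client R 28/24≈1.17, Client C 17/24≈0.708.
Take all of Client K (14 Mbps, value 33) ; 35 Mbps left.
All 26 Mbps of Client A fit (value 47) ; 9 remain.
9 Mbps left: a 9/24 share of Client R gives 28×9/24 = 10.5.
Total value = 90.5.

90.5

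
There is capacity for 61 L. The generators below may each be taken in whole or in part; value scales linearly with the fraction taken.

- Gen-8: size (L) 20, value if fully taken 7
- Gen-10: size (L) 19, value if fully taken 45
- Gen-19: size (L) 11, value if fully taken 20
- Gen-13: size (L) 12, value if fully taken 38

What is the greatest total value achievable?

Rank by value-to-size ratio: Gen-13 38/12≈3.17, Gen-10 45/19≈2.37, Gen-19 20/11≈1.82, Gen-8 7/20≈0.35.
Gen-13: take in full, 12 L for value 38 — 49 left.
Take all of Gen-10 (19 L, value 45) — 30 L left.
All 11 L of Gen-19 fit (value 20) — 19 remain.
Fill the last 19 L with part of Gen-8: 19/20 of it earns 6.65.
Total value = 109.65.

109.65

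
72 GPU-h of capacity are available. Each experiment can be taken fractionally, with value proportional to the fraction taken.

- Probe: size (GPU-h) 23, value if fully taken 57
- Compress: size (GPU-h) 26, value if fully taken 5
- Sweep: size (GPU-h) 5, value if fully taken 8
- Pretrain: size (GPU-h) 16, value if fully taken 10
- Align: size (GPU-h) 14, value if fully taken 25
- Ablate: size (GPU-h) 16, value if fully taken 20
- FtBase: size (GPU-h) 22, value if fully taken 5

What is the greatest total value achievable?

118.75

Sort by value density: Probe 57/23≈2.48, Align 25/14≈1.79, Sweep 8/5≈1.6, Ablate 20/16≈1.25, Pretrain 10/16≈0.625, FtBase 5/22≈0.227, Compress 5/26≈0.192.
Probe: take in full, 23 GPU-h for value 57 ; 49 left.
Take all of Align (14 GPU-h, value 25) ; 35 GPU-h left.
Take all of Sweep (5 GPU-h, value 8) ; 30 GPU-h left.
All 16 GPU-h of Ablate fit (value 20) ; 14 remain.
Fill the last 14 GPU-h with part of Pretrain: 14/16 of it earns 8.75.
Total value = 118.75.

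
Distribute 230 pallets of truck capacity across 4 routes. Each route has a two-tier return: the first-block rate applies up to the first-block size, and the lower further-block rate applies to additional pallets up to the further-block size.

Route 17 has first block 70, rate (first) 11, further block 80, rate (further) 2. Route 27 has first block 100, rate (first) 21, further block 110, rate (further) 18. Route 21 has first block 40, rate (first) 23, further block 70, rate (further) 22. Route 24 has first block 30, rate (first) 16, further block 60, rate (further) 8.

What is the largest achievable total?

4920

Order all 8 blocks by rate: Route 21/tier1 23 > Route 21/tier2 22 > Route 27/tier1 21 > Route 27/tier2 18 > Route 24/tier1 16 > Route 17/tier1 11 > Route 24/tier2 8 > Route 17/tier2 2.
Route 21 tier1 at 23: fill all 40 — 190 left.
Route 21/tier2 (22): +70 — 120 left.
Fill Route 27 tier1 block (100 at 21) — 20 left.
Route 27 tier2 at 18: only 20 left, fill 20.
Total = 23×40 + 22×70 + 21×100 + 18×20 = 4920.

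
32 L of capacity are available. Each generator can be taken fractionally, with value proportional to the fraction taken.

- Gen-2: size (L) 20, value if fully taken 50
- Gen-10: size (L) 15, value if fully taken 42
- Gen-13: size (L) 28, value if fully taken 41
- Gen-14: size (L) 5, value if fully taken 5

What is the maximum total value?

Rank by value-to-size ratio: Gen-10 42/15≈2.8, Gen-2 50/20≈2.5, Gen-13 41/28≈1.46, Gen-14 5/5≈1.
Take all of Gen-10 (15 L, value 42) — 17 L left.
Fill the last 17 L with part of Gen-2: 17/20 of it earns 42.5.
Total value = 84.5.

84.5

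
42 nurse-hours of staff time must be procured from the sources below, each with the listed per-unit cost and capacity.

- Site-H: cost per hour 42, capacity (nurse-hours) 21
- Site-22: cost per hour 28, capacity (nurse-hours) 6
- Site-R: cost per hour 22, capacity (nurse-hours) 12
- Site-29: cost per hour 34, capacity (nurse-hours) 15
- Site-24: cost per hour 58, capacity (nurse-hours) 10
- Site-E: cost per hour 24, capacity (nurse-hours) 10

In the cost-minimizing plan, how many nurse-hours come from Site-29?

Cheapest first:
Site-R (22): use full 12 — 30 nurse-hours to go.
Site-E at 24: take all 10 nurse-hours — 20 still needed.
Take 6 from Site-22 at 28 — need 14 more.
Site-29 at 34: take 14 of its 15 — requirement met.
Site-H, Site-24: unused.

14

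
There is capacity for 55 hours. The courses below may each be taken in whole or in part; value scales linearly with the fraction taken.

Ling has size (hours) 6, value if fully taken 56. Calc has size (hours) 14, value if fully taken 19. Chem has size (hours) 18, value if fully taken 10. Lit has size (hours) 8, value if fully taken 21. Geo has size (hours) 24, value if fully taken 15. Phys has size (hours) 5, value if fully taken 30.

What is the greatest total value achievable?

139.75

Rank by value-to-size ratio: Ling 56/6≈9.33, Phys 30/5≈6, Lit 21/8≈2.62, Calc 19/14≈1.36, Geo 15/24≈0.625, Chem 10/18≈0.556.
Take all of Ling (6 hours, value 56) — 49 hours left.
Phys: take in full, 5 hours for value 30 — 44 left.
Lit: take in full, 8 hours for value 21 — 36 left.
Take all of Calc (14 hours, value 19) — 22 hours left.
22 hours left: a 22/24 share of Geo gives 15×22/24 = 13.75.
Total value = 139.75.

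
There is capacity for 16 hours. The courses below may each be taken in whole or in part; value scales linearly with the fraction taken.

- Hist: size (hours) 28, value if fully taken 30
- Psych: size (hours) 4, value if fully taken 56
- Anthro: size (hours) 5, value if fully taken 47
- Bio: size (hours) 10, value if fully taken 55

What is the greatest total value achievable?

Best value per unit of size first: Psych 56/4≈14, Anthro 47/5≈9.4, Bio 55/10≈5.5, Hist 30/28≈1.07.
Take all of Psych (4 hours, value 56) ; 12 hours left.
Anthro: take in full, 5 hours for value 47 ; 7 left.
Only 7 hours remain; take 7/10 of Bio for value 55×7/10 = 38.5.
Total value = 141.5.

141.5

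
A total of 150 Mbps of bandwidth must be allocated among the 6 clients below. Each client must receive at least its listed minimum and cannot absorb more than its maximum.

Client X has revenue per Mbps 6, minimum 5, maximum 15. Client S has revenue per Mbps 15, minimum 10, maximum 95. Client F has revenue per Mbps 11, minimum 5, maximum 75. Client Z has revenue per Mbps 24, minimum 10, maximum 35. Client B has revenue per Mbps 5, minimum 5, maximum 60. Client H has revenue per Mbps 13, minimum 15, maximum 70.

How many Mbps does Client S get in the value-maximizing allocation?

85

Meeting every minimum uses 5+10+5+10+5+15 = 50 Mbps, leaving 100.
Order the clients by revenue per Mbps: Client Z 24 > Client S 15 > Client H 13 > Client F 11 > Client X 6 > Client B 5.
Client Z takes 25 more to reach its cap of 35 ; 75 left.
Only 75 left; Client S takes them to reach 85.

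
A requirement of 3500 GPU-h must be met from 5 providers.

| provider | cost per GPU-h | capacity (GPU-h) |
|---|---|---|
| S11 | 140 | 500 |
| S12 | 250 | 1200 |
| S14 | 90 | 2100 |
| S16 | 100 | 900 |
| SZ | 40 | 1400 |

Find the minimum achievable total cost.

Cheapest first:
Take 1400 from SZ at 40 — need 2100 more.
Take 2100 from S14 at 90 — need 0 more.
S16, S11, S12: unused.
Cost = 1400×40 + 2100×90 = 245000.

245000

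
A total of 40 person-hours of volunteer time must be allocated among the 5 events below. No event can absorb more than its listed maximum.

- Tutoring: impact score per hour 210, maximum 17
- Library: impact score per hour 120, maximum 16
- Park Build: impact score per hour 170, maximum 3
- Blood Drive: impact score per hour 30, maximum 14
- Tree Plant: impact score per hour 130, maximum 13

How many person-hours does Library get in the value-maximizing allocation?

7

Rank by impact score per hour: Tutoring 210 > Park Build 170 > Tree Plant 130 > Library 120 > Blood Drive 30.
Tutoring: +17 to 17 (cap) → 23 left.
Give Park Build 3 to hit its cap of 3 → 20 left.
Give Tree Plant 13 to hit its cap of 13 → 7 left.
Library has room for 16 but only 7 remain, so it gets 7.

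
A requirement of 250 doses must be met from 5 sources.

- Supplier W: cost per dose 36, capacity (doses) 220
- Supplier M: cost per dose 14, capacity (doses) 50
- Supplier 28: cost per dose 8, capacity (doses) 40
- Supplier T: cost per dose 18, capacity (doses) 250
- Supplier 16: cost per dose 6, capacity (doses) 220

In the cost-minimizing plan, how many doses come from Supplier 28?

Use sources in increasing cost order.
Take 220 from Supplier 16 at 6 — need 30 more.
Supplier 28 (8): take the remaining 30 — done.
Supplier M, Supplier T, Supplier W: unused.

30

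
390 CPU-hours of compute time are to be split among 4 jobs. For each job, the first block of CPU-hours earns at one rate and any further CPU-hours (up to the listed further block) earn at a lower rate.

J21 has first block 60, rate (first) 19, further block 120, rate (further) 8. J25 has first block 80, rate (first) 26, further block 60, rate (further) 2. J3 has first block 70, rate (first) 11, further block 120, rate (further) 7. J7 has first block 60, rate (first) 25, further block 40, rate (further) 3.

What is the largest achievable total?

6450

Order all 8 blocks by rate: J25/T1 26 > J7/T1 25 > J21/T1 19 > J3/T1 11 > J21/T2 8 > J3/T2 7 > J7/T2 3 > J25/T2 2.
J25/T1 (26): +80 → 310 left.
Fill J7 T1 block (60 at 25) → 250 left.
J21 T1 at 19: fill all 60 → 190 left.
J3/T1 (11): +70 → 120 left.
J21/T2 (8): +120 → 0 left.
Total = 26×80 + 25×60 + 19×60 + 11×70 + 8×120 = 6450.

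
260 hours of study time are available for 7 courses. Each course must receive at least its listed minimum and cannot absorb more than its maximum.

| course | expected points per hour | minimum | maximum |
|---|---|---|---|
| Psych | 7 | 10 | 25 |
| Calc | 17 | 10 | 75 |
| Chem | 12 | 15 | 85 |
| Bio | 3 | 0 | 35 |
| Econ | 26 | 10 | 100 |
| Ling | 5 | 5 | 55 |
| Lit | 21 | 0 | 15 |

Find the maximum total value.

Meeting every minimum uses 10+10+15+0+10+5+0 = 50 hours, leaving 210.
Order the courses by expected points per hour: Econ 26 > Lit 21 > Calc 17 > Chem 12 > Psych 7 > Ling 5 > Bio 3.
Econ takes 90 more to reach its cap of 100 — 120 left.
Lit takes 15 more to reach its cap of 15 — 105 left.
Calc takes 65 more to reach its cap of 75 — 40 left.
Chem: +40 (room for 70) → 55. Pool exhausted.
Total = 7×10 + 17×75 + 12×55 + 26×100 + 5×5 + 21×15 = 4945.

4945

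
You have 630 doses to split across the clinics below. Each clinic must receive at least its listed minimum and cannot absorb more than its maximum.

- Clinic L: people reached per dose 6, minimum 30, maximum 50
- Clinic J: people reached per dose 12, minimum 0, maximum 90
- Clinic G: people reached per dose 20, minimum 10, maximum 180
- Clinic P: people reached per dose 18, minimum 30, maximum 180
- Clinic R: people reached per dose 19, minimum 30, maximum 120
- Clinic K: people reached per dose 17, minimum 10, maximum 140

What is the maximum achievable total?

11340

Meeting every minimum uses 30+0+10+30+30+10 = 110 doses, leaving 520.
Highest people reached per dose first: Clinic G 20 > Clinic R 19 > Clinic P 18 > Clinic K 17 > Clinic J 12 > Clinic L 6.
Give Clinic G 170 more to hit its cap of 180 — 350 left.
Give Clinic R 90 more to hit its cap of 120 — 260 left.
Give Clinic P 150 more to hit its cap of 180 — 110 left.
Clinic K has room for 130 more but only 110 remain, so it gets 120.
Total = 6×30 + 20×180 + 18×180 + 19×120 + 17×120 = 11340.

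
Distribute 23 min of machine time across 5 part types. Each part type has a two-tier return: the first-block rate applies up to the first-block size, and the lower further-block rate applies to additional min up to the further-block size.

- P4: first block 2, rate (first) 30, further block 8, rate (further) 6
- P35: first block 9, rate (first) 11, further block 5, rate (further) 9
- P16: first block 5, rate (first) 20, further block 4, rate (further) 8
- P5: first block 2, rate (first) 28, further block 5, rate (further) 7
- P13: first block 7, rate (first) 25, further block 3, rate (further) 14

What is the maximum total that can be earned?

Treat each block as its own option and order by rate: P4/T1 30 > P5/T1 28 > P13/T1 25 > P16/T1 20 > P13/T2 14 > P35/T1 11 > P35/T2 9 > P16/T2 8 > P5/T2 7 > P4/T2 6.
P4 T1 at 30: fill all 2 — 21 left.
Fill P5 T1 block (2 at 28) — 19 left.
Fill P13 T1 block (7 at 25) — 12 left.
P16 T1 at 20: fill all 5 — 7 left.
P13/T2 (14): +3 — 4 left.
4 remain; put them into P35 T1 at 11.
Total = 30×2 + 28×2 + 25×7 + 20×5 + 14×3 + 11×4 = 477.

477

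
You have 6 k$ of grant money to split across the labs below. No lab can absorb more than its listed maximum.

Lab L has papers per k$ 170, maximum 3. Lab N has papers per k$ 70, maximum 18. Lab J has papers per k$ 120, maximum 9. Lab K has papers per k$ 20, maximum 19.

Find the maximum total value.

Rank by papers per k$: Lab L 170 > Lab J 120 > Lab N 70 > Lab K 20.
Lab L takes 3 to reach its cap of 3 ; 3 left.
Lab J has room for 9 but only 3 remain, so it gets 3.
Total = 170×3 + 120×3 = 870.

870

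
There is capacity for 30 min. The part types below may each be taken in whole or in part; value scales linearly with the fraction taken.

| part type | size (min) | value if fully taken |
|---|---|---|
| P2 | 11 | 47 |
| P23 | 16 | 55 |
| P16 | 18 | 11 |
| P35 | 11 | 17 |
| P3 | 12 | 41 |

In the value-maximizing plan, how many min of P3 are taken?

3

Rank by value-to-size ratio: P2 47/11≈4.27, P23 55/16≈3.44, P3 41/12≈3.42, P35 17/11≈1.55, P16 11/18≈0.611.
Take all of P2 (11 min, value 47) ; 19 min left.
All 16 min of P23 fit (value 55) ; 3 remain.
3 min left: a 3/12 share of P3 gives 41×3/12 = 10.25.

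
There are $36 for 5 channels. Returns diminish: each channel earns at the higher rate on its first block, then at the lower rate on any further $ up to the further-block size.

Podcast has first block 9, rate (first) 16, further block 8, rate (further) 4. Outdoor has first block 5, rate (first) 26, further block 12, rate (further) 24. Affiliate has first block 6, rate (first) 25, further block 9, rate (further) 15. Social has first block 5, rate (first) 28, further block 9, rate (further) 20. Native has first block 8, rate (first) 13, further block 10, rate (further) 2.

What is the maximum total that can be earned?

Rank every tier by rate: Social/tier1 28 > Outdoor/tier1 26 > Affiliate/tier1 25 > Outdoor/tier2 24 > Social/tier2 20 > Podcast/tier1 16 > Affiliate/tier2 15 > Native/tier1 13 > Podcast/tier2 4 > Native/tier2 2.
Social tier1 at 28: fill all 5 → 31 left.
Outdoor/tier1 (26): +5 → 26 left.
Fill Affiliate tier1 block (6 at 25) → 20 left.
Outdoor tier2 at 24: fill all 12 → 8 left.
Social/tier2: +8 of 9 at 20; pool empty.
Total = 28×5 + 26×5 + 25×6 + 24×12 + 20×8 = 868.

868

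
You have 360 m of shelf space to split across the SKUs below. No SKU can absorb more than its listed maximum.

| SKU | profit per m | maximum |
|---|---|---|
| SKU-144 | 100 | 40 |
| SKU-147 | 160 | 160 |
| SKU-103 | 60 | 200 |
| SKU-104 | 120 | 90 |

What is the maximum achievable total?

Highest profit per m first: SKU-147 160 > SKU-104 120 > SKU-144 100 > SKU-103 60.
Give SKU-147 160 to hit its cap of 160 — 200 left.
Give SKU-104 90 to hit its cap of 90 — 110 left.
Give SKU-144 40 to hit its cap of 40 — 70 left.
Only 70 left; SKU-103 takes them to reach 70.
Total = 100×40 + 160×160 + 60×70 + 120×90 = 44600.

44600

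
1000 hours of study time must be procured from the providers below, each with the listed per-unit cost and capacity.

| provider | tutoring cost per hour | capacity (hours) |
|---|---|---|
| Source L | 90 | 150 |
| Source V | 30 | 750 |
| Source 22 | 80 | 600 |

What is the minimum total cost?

42500

Cheapest first:
Take 750 from Source V at 30 — need 250 more.
Take 250 from Source 22 at 80 to finish.
Source L: unused.
Cost = 750×30 + 250×80 = 42500.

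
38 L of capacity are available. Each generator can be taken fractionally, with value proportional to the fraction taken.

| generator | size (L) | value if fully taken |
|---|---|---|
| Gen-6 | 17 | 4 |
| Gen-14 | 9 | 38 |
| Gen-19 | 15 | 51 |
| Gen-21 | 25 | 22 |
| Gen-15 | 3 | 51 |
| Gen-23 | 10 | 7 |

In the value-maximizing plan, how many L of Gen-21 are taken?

Best value per unit of size first: Gen-15 51/3≈17, Gen-14 38/9≈4.22, Gen-19 51/15≈3.4, Gen-21 22/25≈0.88, Gen-23 7/10≈0.7, Gen-6 4/17≈0.235.
All 3 L of Gen-15 fit (value 51) → 35 remain.
All 9 L of Gen-14 fit (value 38) → 26 remain.
Take all of Gen-19 (15 L, value 51) → 11 L left.
11 L left: a 11/25 share of Gen-21 gives 22×11/25 = 9.68.

11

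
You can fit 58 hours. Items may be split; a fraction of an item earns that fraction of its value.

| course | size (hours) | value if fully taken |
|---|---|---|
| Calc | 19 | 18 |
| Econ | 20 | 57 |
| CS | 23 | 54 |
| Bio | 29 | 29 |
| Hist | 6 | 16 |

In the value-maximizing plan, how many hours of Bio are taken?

9

Rank by value-to-size ratio: Econ 57/20≈2.85, Hist 16/6≈2.67, CS 54/23≈2.35, Bio 29/29≈1, Calc 18/19≈0.947.
Take all of Econ (20 hours, value 57) ; 38 hours left.
Take all of Hist (6 hours, value 16) ; 32 hours left.
Take all of CS (23 hours, value 54) ; 9 hours left.
Fill the last 9 hours with part of Bio: 9/29 of it earns 9.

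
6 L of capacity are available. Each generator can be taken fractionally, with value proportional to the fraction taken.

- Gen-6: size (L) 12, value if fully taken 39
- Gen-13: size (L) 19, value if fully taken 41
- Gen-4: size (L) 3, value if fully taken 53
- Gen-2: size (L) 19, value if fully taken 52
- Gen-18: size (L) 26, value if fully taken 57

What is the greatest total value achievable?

62.75

Sort by value density: Gen-4 53/3≈17.7, Gen-6 39/12≈3.25, Gen-2 52/19≈2.74, Gen-18 57/26≈2.19, Gen-13 41/19≈2.16.
Take all of Gen-4 (3 L, value 53) — 3 L left.
Only 3 L remain; take 3/12 of Gen-6 for value 39×3/12 = 9.75.
Total value = 62.75.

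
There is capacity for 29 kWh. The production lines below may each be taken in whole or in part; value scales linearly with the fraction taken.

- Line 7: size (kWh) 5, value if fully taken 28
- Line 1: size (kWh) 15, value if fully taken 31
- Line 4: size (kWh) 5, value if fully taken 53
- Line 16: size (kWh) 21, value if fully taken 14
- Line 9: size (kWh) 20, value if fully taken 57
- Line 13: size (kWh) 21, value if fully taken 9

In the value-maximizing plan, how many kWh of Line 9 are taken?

19

Rank by value-to-size ratio: Line 4 53/5≈10.6, Line 7 28/5≈5.6, Line 9 57/20≈2.85, Line 1 31/15≈2.07, Line 16 14/21≈0.667, Line 13 9/21≈0.429.
Line 4: take in full, 5 kWh for value 53 — 24 left.
All 5 kWh of Line 7 fit (value 28) — 19 remain.
Fill the last 19 kWh with part of Line 9: 19/20 of it earns 54.15.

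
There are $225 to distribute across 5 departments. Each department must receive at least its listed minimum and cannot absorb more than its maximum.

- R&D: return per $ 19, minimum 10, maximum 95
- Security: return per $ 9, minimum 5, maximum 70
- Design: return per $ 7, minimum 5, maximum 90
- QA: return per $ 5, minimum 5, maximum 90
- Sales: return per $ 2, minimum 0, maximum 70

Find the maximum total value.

Meeting every minimum uses 10+5+5+5+0 = 25 $, leaving 200.
Rank by return per $: R&D 19 > Security 9 > Design 7 > QA 5 > Sales 2.
R&D: +85 to 95 (cap) — 115 left.
Give Security 65 more to hit its cap of 70 — 50 left.
Design has room for 85 more but only 50 remain, so it gets 55.
Total = 19×95 + 9×70 + 7×55 + 5×5 = 2845.

2845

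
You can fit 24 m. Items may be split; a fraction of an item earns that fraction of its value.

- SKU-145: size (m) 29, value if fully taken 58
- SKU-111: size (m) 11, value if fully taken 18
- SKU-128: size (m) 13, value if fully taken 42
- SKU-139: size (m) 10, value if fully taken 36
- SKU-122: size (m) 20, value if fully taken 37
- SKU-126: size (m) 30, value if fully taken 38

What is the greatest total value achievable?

Sort by value density: SKU-139 36/10≈3.6, SKU-128 42/13≈3.23, SKU-145 58/29≈2, SKU-122 37/20≈1.85, SKU-111 18/11≈1.64, SKU-126 38/30≈1.27.
Take all of SKU-139 (10 m, value 36) ; 14 m left.
Take all of SKU-128 (13 m, value 42) ; 1 m left.
Fill the last 1 m with part of SKU-145: 1/29 of it earns 2.
Total value = 80.

80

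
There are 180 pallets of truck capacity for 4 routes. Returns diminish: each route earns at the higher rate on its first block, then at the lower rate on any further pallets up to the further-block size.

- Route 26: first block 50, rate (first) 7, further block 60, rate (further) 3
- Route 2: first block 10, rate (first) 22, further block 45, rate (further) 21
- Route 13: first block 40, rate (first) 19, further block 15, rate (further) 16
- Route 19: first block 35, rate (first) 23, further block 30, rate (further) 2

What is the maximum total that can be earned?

Order all 8 blocks by rate: Route 19/T1 23 > Route 2/T1 22 > Route 2/T2 21 > Route 13/T1 19 > Route 13/T2 16 > Route 26/T1 7 > Route 26/T2 3 > Route 19/T2 2.
Route 19/T1 (23): +35 ; 145 left.
Route 2/T1 (22): +10 ; 135 left.
Fill Route 2 T2 block (45 at 21) ; 90 left.
Route 13/T1 (19): +40 ; 50 left.
Fill Route 13 T2 block (15 at 16) ; 35 left.
35 remain; put them into Route 26 T1 at 7.
Total = 23×35 + 22×10 + 21×45 + 19×40 + 16×15 + 7×35 = 3215.

3215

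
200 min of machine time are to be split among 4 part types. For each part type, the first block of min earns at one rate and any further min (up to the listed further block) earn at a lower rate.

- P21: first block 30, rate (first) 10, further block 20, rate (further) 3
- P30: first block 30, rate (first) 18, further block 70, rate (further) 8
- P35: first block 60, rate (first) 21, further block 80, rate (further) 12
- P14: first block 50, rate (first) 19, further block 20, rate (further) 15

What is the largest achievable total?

3530

Rank every tier by rate: P35/T1 21 > P14/T1 19 > P30/T1 18 > P14/T2 15 > P35/T2 12 > P21/T1 10 > P30/T2 8 > P21/T2 3.
P35 T1 at 21: fill all 60 → 140 left.
P14 T1 at 19: fill all 50 → 90 left.
P30/T1 (18): +30 → 60 left.
P14 T2 at 15: fill all 20 → 40 left.
40 remain; put them into P35 T2 at 12.
Total = 21×60 + 19×50 + 18×30 + 15×20 + 12×40 = 3530.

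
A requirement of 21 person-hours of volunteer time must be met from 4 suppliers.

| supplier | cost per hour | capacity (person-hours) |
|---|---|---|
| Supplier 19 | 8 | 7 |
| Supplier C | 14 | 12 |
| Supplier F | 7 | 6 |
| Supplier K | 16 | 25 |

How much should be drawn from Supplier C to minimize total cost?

Cheapest first:
Supplier F (7): use full 6 — 15 person-hours to go.
Supplier 19 at 8: take all 7 person-hours — 8 still needed.
Supplier C (14): take the remaining 8 — done.
Supplier K: unused.

8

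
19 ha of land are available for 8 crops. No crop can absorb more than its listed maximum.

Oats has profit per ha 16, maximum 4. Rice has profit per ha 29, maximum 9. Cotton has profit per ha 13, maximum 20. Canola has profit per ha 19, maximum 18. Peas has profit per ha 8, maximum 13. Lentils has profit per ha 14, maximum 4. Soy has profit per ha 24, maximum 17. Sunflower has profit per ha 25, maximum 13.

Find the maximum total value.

511

Order the crops by profit per ha: Rice 29 > Sunflower 25 > Soy 24 > Canola 19 > Oats 16 > Lentils 14 > Cotton 13 > Peas 8.
Rice: +9 to 9 (cap) — 10 left.
Only 10 left; Sunflower takes them to reach 10.
Total = 29×9 + 25×10 = 511.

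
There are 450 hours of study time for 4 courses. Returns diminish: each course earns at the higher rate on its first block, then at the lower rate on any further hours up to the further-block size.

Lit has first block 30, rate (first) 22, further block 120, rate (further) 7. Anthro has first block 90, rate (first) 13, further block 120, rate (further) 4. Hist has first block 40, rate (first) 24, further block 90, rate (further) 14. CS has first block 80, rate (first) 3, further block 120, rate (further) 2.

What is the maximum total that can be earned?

5210

Order all 8 blocks by rate: Hist/first 24 > Lit/first 22 > Hist/second 14 > Anthro/first 13 > Lit/second 7 > Anthro/second 4 > CS/first 3 > CS/second 2.
Hist first at 24: fill all 40 ; 410 left.
Lit first at 22: fill all 30 ; 380 left.
Hist second at 14: fill all 90 ; 290 left.
Fill Anthro first block (90 at 13) ; 200 left.
Lit second at 7: fill all 120 ; 80 left.
Anthro/second: +80 of 120 at 4; pool empty.
Total = 24×40 + 22×30 + 14×90 + 13×90 + 7×120 + 4×80 = 5210.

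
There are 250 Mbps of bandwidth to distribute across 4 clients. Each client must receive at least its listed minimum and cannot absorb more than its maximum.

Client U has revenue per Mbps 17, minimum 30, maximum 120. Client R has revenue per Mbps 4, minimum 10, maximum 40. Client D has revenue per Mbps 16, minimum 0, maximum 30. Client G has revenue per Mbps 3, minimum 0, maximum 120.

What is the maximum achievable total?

Meeting every minimum uses 30+10+0+0 = 40 Mbps, leaving 210.
Highest revenue per Mbps first: Client U 17 > Client D 16 > Client R 4 > Client G 3.
Client U: +90 to 120 (cap) — 120 left.
Client D: +30 to 30 (cap) — 90 left.
Give Client R 30 more to hit its cap of 40 — 60 left.
Only 60 left; Client G takes them to reach 60.
Total = 17×120 + 4×40 + 16×30 + 3×60 = 2860.

2860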